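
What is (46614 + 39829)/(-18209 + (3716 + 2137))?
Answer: -86443/12356 ≈ -6.9960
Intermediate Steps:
(46614 + 39829)/(-18209 + (3716 + 2137)) = 86443/(-18209 + 5853) = 86443/(-12356) = 86443*(-1/12356) = -86443/12356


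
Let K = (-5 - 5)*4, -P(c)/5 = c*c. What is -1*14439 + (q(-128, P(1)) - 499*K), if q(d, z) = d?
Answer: 5393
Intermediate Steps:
P(c) = -5*c**2 (P(c) = -5*c*c = -5*c**2)
K = -40 (K = -10*4 = -40)
-1*14439 + (q(-128, P(1)) - 499*K) = -1*14439 + (-128 - 499*(-40)) = -14439 + (-128 + 19960) = -14439 + 19832 = 5393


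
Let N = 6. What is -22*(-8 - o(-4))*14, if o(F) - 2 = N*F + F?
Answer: -5544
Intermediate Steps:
o(F) = 2 + 7*F (o(F) = 2 + (6*F + F) = 2 + 7*F)
-22*(-8 - o(-4))*14 = -22*(-8 - (2 + 7*(-4)))*14 = -22*(-8 - (2 - 28))*14 = -22*(-8 - 1*(-26))*14 = -22*(-8 + 26)*14 = -22*18*14 = -396*14 = -5544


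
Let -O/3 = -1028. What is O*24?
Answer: 74016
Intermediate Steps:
O = 3084 (O = -3*(-1028) = 3084)
O*24 = 3084*24 = 74016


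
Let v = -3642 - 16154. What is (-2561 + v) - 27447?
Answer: -49804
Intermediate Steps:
v = -19796
(-2561 + v) - 27447 = (-2561 - 19796) - 27447 = -22357 - 27447 = -49804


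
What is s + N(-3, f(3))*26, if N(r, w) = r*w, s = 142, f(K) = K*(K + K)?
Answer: -1262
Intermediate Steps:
f(K) = 2*K² (f(K) = K*(2*K) = 2*K²)
s + N(-3, f(3))*26 = 142 - 6*3²*26 = 142 - 6*9*26 = 142 - 3*18*26 = 142 - 54*26 = 142 - 1404 = -1262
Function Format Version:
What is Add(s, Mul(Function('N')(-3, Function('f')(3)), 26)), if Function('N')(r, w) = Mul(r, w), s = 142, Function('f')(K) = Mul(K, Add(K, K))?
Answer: -1262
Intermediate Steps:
Function('f')(K) = Mul(2, Pow(K, 2)) (Function('f')(K) = Mul(K, Mul(2, K)) = Mul(2, Pow(K, 2)))
Add(s, Mul(Function('N')(-3, Function('f')(3)), 26)) = Add(142, Mul(Mul(-3, Mul(2, Pow(3, 2))), 26)) = Add(142, Mul(Mul(-3, Mul(2, 9)), 26)) = Add(142, Mul(Mul(-3, 18), 26)) = Add(142, Mul(-54, 26)) = Add(142, -1404) = -1262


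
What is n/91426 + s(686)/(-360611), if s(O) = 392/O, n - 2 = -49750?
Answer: -62789048950/115392274501 ≈ -0.54414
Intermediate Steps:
n = -49748 (n = 2 - 49750 = -49748)
n/91426 + s(686)/(-360611) = -49748/91426 + (392/686)/(-360611) = -49748*1/91426 + (392*(1/686))*(-1/360611) = -24874/45713 + (4/7)*(-1/360611) = -24874/45713 - 4/2524277 = -62789048950/115392274501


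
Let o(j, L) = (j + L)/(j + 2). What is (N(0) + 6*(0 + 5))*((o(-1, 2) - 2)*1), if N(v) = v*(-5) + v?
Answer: -30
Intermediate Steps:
o(j, L) = (L + j)/(2 + j)
N(v) = -4*v (N(v) = -5*v + v = -4*v)
(N(0) + 6*(0 + 5))*((o(-1, 2) - 2)*1) = (-4*0 + 6*(0 + 5))*(((2 - 1)/(2 - 1) - 2)*1) = (0 + 6*5)*((1/1 - 2)*1) = (0 + 30)*((1*1 - 2)*1) = 30*((1 - 2)*1) = 30*(-1*1) = 30*(-1) = -30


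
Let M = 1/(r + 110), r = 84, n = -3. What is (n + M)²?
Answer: 337561/37636 ≈ 8.9691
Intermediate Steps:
M = 1/194 (M = 1/(84 + 110) = 1/194 ≈ 0.0051546)
(n + M)² = (-3 + 1/194)² = (-581/194)² = 337561/37636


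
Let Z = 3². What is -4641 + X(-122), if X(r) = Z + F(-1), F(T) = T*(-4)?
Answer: -4628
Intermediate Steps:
F(T) = -4*T
Z = 9
X(r) = 13 (X(r) = 9 - 4*(-1) = 9 + 4 = 13)
-4641 + X(-122) = -4641 + 13 = -4628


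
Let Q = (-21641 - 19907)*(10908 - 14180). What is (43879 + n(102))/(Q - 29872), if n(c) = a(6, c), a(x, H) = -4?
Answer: 43875/135915184 ≈ 0.00032281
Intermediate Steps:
n(c) = -4
Q = 135945056 (Q = -41548*(-3272) = 135945056)
(43879 + n(102))/(Q - 29872) = (43879 - 4)/(135945056 - 29872) = 43875/135915184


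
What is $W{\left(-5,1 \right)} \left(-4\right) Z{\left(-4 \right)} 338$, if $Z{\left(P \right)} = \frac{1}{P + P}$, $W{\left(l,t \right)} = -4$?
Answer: $-676$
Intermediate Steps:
$Z{\left(P \right)} = \frac{1}{2 P}$
$W{\left(-5,1 \right)} \left(-4\right) Z{\left(-4 \right)} 338 = \left(-4\right) \left(-4\right) \frac{1}{2 \left(-4\right)} 338 = 16 \cdot \frac{1}{2} \left(- \frac{1}{4}\right) 338 = 16 \left(- \frac{1}{8}\right) 338 = \left(-2\right) 338 = -676$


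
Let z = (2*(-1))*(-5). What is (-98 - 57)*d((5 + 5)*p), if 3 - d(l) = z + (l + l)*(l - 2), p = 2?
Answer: 112685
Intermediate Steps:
z = 10 (z = -2*(-5) = 10)
d(l) = -7 - 2*l*(-2 + l) (d(l) = 3 - (10 + (l + l)*(l - 2)) = 3 - (10 + (2*l)*(-2 + l)) = 3 - (10 + 2*l*(-2 + l)) = 3 + (-10 - 2*l*(-2 + l)) = -7 - 2*l*(-2 + l))
(-98 - 57)*d((5 + 5)*p) = (-98 - 57)*(-7 - 2*4*(5 + 5)**2 + 4*((5 + 5)*2)) = -155*(-7 - 2*(10*2)**2 + 4*(10*2)) = -155*(-7 - 2*20**2 + 4*20) = -155*(-7 - 2*400 + 80) = -155*(-7 - 800 + 80) = -155*(-727) = 112685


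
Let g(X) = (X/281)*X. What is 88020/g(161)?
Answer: 24733620/25921 ≈ 954.19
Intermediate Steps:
g(X) = X²/281 (g(X) = (X*(1/281))*X = (X/281)*X = X²/281)
88020/g(161) = 88020/(((1/281)*161²)) = 88020/(((1/281)*25921)) = 88020/(25921/281) = 88020*(281/25921) = 24733620/25921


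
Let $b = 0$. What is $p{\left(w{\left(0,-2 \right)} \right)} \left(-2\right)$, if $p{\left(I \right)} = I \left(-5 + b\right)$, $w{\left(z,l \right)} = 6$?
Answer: $60$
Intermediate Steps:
$p{\left(I \right)} = - 5 I$ ($p{\left(I \right)} = I \left(-5 + 0\right) = I \left(-5\right) = - 5 I$)
$p{\left(w{\left(0,-2 \right)} \right)} \left(-2\right) = \left(-5\right) 6 \left(-2\right) = \left(-30\right) \left(-2\right) = 60$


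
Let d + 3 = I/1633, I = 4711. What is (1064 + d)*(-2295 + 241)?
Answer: -3568463496/1633 ≈ -2.1852e+6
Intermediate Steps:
d = -188/1633 (d = -3 + 4711/1633 = -188/1633 ≈ -0.11513)
(1064 + d)*(-2295 + 241) = (1064 - 188/1633)*(-2295 + 241) = (1737324/1633)*(-2054) = -3568463496/1633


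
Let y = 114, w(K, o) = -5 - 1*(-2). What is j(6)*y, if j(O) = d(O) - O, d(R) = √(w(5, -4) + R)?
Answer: -684 + 114*√3 ≈ -486.55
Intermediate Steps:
w(K, o) = -3 (w(K, o) = -5 + 2 = -3)
d(R) = √(-3 + R)
j(O) = √(-3 + O) - O
j(6)*y = (√(-3 + 6) - 1*6)*114 = (√3 - 6)*114 = (-6 + √3)*114 = -684 + 114*√3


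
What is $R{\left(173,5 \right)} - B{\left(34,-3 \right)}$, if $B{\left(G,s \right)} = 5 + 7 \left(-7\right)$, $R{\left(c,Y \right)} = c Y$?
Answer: $909$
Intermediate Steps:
$R{\left(c,Y \right)} = Y c$
$B{\left(G,s \right)} = -44$ ($B{\left(G,s \right)} = 5 - 49 = -44$)
$R{\left(173,5 \right)} - B{\left(34,-3 \right)} = 5 \cdot 173 - -44 = 865 + 44 = 909$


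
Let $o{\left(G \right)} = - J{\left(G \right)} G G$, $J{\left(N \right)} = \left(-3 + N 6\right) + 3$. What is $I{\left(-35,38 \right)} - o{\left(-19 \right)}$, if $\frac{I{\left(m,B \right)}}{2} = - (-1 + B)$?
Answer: $-41228$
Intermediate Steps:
$J{\left(N \right)} = 6 N$ ($J{\left(N \right)} = \left(-3 + 6 N\right) + 3 = 6 N$)
$I{\left(m,B \right)} = 2 - 2 B$ ($I{\left(m,B \right)} = 2 \left(- (-1 + B)\right) = 2 \left(1 - B\right) = 2 - 2 B$)
$o{\left(G \right)} = - 6 G^{3}$ ($o{\left(G \right)} = - 6 G G G = - 6 G^{2} G = - 6 G^{3}$)
$I{\left(-35,38 \right)} - o{\left(-19 \right)} = \left(2 - 76\right) - - 6 \left(-19\right)^{3} = \left(2 - 76\right) - \left(-6\right) \left(-6859\right) = -74 - 41154 = -41228$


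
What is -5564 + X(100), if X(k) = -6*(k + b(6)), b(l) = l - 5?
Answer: -6170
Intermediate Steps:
b(l) = -5 + l
X(k) = -6 - 6*k (X(k) = -6*(k + (-5 + 6)) = -6*(k + 1) = -6*(1 + k) = -6 - 6*k)
-5564 + X(100) = -5564 + (-6 - 6*100) = -5564 + (-6 - 600) = -5564 - 606 = -6170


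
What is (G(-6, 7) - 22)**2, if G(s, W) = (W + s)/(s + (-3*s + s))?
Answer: 17161/36 ≈ 476.69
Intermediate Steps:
G(s, W) = -(W + s)/s (G(s, W) = (W + s)/(s - 2*s) = (W + s)/((-s)) = (W + s)*(-1/s) = -(W + s)/s)
(G(-6, 7) - 22)**2 = ((-1*7 - 1*(-6))/(-6) - 22)**2 = (-(-7 + 6)/6 - 22)**2 = (-1/6*(-1) - 22)**2 = (1/6 - 22)**2 = (-131/6)**2 = 17161/36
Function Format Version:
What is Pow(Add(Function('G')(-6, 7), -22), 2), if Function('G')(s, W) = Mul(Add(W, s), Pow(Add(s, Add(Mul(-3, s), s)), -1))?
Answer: Rational(17161, 36) ≈ 476.69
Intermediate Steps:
Function('G')(s, W) = Mul(-1, Pow(s, -1), Add(W, s)) (Function('G')(s, W) = Mul(Add(W, s), Pow(Add(s, Mul(-2, s)), -1)) = Mul(Add(W, s), Pow(Mul(-1, s), -1)) = Mul(Add(W, s), Mul(-1, Pow(s, -1))) = Mul(-1, Pow(s, -1), Add(W, s)))
Pow(Add(Function('G')(-6, 7), -22), 2) = Pow(Add(Mul(Pow(-6, -1), Add(Mul(-1, 7), Mul(-1, -6))), -22), 2) = Pow(Add(Mul(Rational(-1, 6), Add(-7, 6)), -22), 2) = Pow(Add(Mul(Rational(-1, 6), -1), -22), 2) = Pow(Add(Rational(1, 6), -22), 2) = Pow(Rational(-131, 6), 2) = Rational(17161, 36)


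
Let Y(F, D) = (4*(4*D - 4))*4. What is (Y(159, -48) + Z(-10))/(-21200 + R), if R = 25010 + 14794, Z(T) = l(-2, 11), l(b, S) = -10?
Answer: -1573/9302 ≈ -0.16910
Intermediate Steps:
Y(F, D) = -64 + 64*D (Y(F, D) = (4*(-4 + 4*D))*4 = (-16 + 16*D)*4 = -64 + 64*D)
Z(T) = -10
R = 39804
(Y(159, -48) + Z(-10))/(-21200 + R) = ((-64 + 64*(-48)) - 10)/(-21200 + 39804) = ((-64 - 3072) - 10)/18604 = (-3136 - 10)*(1/18604) = -3146*1/18604 = -1573/9302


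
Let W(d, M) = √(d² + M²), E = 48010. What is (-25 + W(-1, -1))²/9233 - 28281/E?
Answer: -231016203/443276330 - 50*√2/9233 ≈ -0.52881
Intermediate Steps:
W(d, M) = √(M² + d²)
(-25 + W(-1, -1))²/9233 - 28281/E = (-25 + √((-1)² + (-1)²))²/9233 - 28281/48010 = (-25 + √(1 + 1))²*(1/9233) - 28281*1/48010 = (-25 + √2)²*(1/9233) - 28281/48010 = (-25 + √2)²/9233 - 28281/48010 = -28281/48010 + (-25 + √2)²/9233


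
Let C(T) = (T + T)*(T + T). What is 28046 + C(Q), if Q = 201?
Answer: 189650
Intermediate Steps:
C(T) = 4*T² (C(T) = (2*T)*(2*T) = 4*T²)
28046 + C(Q) = 28046 + 4*201² = 28046 + 4*40401 = 28046 + 161604 = 189650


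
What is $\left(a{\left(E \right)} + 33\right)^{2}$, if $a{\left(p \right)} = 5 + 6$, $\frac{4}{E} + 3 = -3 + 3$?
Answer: $1936$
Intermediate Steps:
$E = - \frac{4}{3}$ ($E = \frac{4}{-3 + \left(-3 + 3\right)} = \frac{4}{-3 + 0} = \frac{4}{-3} = 4 \left(- \frac{1}{3}\right) = - \frac{4}{3} \approx -1.3333$)
$a{\left(p \right)} = 11$
$\left(a{\left(E \right)} + 33\right)^{2} = \left(11 + 33\right)^{2} = 44^{2} = 1936$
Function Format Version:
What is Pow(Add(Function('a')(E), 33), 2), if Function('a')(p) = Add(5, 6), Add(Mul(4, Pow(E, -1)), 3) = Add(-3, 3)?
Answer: 1936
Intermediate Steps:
E = Rational(-4, 3) (E = Mul(4, Pow(Add(-3, Add(-3, 3)), -1)) = Mul(4, Pow(Add(-3, 0), -1)) = Mul(4, Pow(-3, -1)) = Mul(4, Rational(-1, 3)) = Rational(-4, 3) ≈ -1.3333)
Function('a')(p) = 11
Pow(Add(Function('a')(E), 33), 2) = Pow(Add(11, 33), 2) = Pow(44, 2) = 1936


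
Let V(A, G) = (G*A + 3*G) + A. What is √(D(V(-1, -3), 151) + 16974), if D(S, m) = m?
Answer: 5*√685 ≈ 130.86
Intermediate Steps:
V(A, G) = A + 3*G + A*G (V(A, G) = (A*G + 3*G) + A = (3*G + A*G) + A = A + 3*G + A*G)
√(D(V(-1, -3), 151) + 16974) = √(151 + 16974) = √17125 = 5*√685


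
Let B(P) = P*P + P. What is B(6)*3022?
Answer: 126924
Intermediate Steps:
B(P) = P + P² (B(P) = P² + P = P + P²)
B(6)*3022 = (6*(1 + 6))*3022 = (6*7)*3022 = 42*3022 = 126924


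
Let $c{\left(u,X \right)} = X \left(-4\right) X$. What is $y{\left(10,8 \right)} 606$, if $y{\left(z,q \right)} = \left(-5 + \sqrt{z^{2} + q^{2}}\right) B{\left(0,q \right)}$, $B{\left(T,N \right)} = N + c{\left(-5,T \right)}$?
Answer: $-24240 + 9696 \sqrt{41} \approx 37845.0$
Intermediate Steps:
$c{\left(u,X \right)} = - 4 X^{2}$ ($c{\left(u,X \right)} = - 4 X X = - 4 X^{2}$)
$B{\left(T,N \right)} = N - 4 T^{2}$
$y{\left(z,q \right)} = q \left(-5 + \sqrt{q^{2} + z^{2}}\right)$ ($y{\left(z,q \right)} = \left(-5 + \sqrt{z^{2} + q^{2}}\right) \left(q - 4 \cdot 0^{2}\right) = \left(-5 + \sqrt{q^{2} + z^{2}}\right) \left(q - 0\right) = \left(-5 + \sqrt{q^{2} + z^{2}}\right) \left(q + 0\right) = \left(-5 + \sqrt{q^{2} + z^{2}}\right) q = q \left(-5 + \sqrt{q^{2} + z^{2}}\right)$)
$y{\left(10,8 \right)} 606 = 8 \left(-5 + \sqrt{8^{2} + 10^{2}}\right) 606 = 8 \left(-5 + \sqrt{64 + 100}\right) 606 = 8 \left(-5 + \sqrt{164}\right) 606 = 8 \left(-5 + 2 \sqrt{41}\right) 606 = \left(-40 + 16 \sqrt{41}\right) 606 = -24240 + 9696 \sqrt{41}$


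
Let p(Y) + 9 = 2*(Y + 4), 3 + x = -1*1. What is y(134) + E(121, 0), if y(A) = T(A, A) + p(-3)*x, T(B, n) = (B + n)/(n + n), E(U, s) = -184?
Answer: -155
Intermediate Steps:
T(B, n) = (B + n)/(2*n) (T(B, n) = (B + n)/((2*n)) = (B + n)*(1/(2*n)) = (B + n)/(2*n))
x = -4 (x = -3 - 1*1 = -3 - 1 = -4)
p(Y) = -1 + 2*Y (p(Y) = -9 + 2*(Y + 4) = -9 + 2*(4 + Y) = -9 + (8 + 2*Y) = -1 + 2*Y)
y(A) = 29 (y(A) = (A + A)/(2*A) + (-1 + 2*(-3))*(-4) = (2*A)/(2*A) + (-1 - 6)*(-4) = 1 - 7*(-4) = 1 + 28 = 29)
y(134) + E(121, 0) = 29 - 184 = -155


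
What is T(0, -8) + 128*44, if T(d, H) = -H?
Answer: 5640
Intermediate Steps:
T(0, -8) + 128*44 = -1*(-8) + 128*44 = 8 + 5632 = 5640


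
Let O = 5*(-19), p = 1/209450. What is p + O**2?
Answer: 1890286251/209450 ≈ 9025.0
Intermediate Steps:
p = 1/209450 ≈ 4.7744e-6
O = -95
p + O**2 = 1/209450 + (-95)**2 = 1/209450 + 9025 = 1890286251/209450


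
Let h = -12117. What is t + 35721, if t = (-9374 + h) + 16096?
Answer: 30326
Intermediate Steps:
t = -5395 (t = (-9374 - 12117) + 16096 = -21491 + 16096 = -5395)
t + 35721 = -5395 + 35721 = 30326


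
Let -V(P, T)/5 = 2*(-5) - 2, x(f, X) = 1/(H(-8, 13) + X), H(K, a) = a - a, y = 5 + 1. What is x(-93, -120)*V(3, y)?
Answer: -½ ≈ -0.50000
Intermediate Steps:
y = 6
H(K, a) = 0
x(f, X) = 1/X (x(f, X) = 1/(0 + X) = 1/X)
V(P, T) = 60 (V(P, T) = -5*(2*(-5) - 2) = -5*(-10 - 2) = -5*(-12) = 60)
x(-93, -120)*V(3, y) = 60/(-120) = -1/120*60 = -½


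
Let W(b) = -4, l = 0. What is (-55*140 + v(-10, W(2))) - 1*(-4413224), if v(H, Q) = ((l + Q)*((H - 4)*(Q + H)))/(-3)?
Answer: 13217356/3 ≈ 4.4058e+6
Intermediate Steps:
v(H, Q) = -Q*(-4 + H)*(H + Q)/3 (v(H, Q) = ((0 + Q)*((H - 4)*(Q + H)))/(-3) = (Q*((-4 + H)*(H + Q)))*(-1/3) = (Q*(-4 + H)*(H + Q))*(-1/3) = -Q*(-4 + H)*(H + Q)/3)
(-55*140 + v(-10, W(2))) - 1*(-4413224) = (-55*140 + (1/3)*(-4)*(-1*(-10)**2 + 4*(-10) + 4*(-4) - 1*(-10)*(-4))) - 1*(-4413224) = (-7700 + (1/3)*(-4)*(-1*100 - 40 - 16 - 40)) + 4413224 = (-7700 + (1/3)*(-4)*(-100 - 40 - 16 - 40)) + 4413224 = (-7700 + (1/3)*(-4)*(-196)) + 4413224 = (-7700 + 784/3) + 4413224 = -22316/3 + 4413224 = 13217356/3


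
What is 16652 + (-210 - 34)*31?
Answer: 9088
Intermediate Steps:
16652 + (-210 - 34)*31 = 16652 - 244*31 = 16652 - 7564 = 9088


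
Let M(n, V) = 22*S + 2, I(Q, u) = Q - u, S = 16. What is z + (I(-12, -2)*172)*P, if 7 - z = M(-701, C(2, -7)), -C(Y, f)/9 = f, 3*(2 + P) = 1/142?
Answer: 657949/213 ≈ 3089.0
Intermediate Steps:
P = -851/426 (P = -2 + (1/3)/142 = -2 + (1/3)*(1/142) = -2 + 1/426 = -851/426 ≈ -1.9977)
C(Y, f) = -9*f
M(n, V) = 354 (M(n, V) = 22*16 + 2 = 352 + 2 = 354)
z = -347 (z = 7 - 1*354 = 7 - 354 = -347)
z + (I(-12, -2)*172)*P = -347 + ((-12 - 1*(-2))*172)*(-851/426) = -347 + ((-12 + 2)*172)*(-851/426) = -347 - 10*172*(-851/426) = -347 - 1720*(-851/426) = -347 + 731860/213 = 657949/213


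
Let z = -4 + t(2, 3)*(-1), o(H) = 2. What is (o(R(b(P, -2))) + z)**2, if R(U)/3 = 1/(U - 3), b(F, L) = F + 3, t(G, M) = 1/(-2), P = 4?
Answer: 9/4 ≈ 2.2500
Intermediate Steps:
t(G, M) = -1/2
b(F, L) = 3 + F
R(U) = 3/(-3 + U) (R(U) = 3/(U - 3) = 3/(-3 + U))
z = -7/2 (z = -4 - 1/2*(-1) = -4 + 1/2 = -7/2 ≈ -3.5000)
(o(R(b(P, -2))) + z)**2 = (2 - 7/2)**2 = (-3/2)**2 = 9/4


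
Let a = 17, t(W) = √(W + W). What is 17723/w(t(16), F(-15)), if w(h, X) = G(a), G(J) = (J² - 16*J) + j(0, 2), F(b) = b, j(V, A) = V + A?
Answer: 17723/19 ≈ 932.79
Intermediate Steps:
t(W) = √2*√W (t(W) = √(2*W) = √2*√W)
j(V, A) = A + V
G(J) = 2 + J² - 16*J (G(J) = (J² - 16*J) + (2 + 0) = (J² - 16*J) + 2 = 2 + J² - 16*J)
w(h, X) = 19 (w(h, X) = 2 + 17² - 16*17 = 2 + 289 - 272 = 19)
17723/w(t(16), F(-15)) = 17723/19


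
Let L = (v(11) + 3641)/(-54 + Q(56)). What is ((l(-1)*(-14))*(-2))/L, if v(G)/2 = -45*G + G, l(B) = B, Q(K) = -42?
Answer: 896/891 ≈ 1.0056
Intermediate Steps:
v(G) = -88*G (v(G) = 2*(-45*G + G) = 2*(-44*G) = -88*G)
L = -891/32 (L = (-88*11 + 3641)/(-54 - 42) = (-968 + 3641)/(-96) = 2673*(-1/96) = -891/32 ≈ -27.844)
((l(-1)*(-14))*(-2))/L = (-1*(-14)*(-2))/(-891/32) = (14*(-2))*(-32/891) = -28*(-32/891) = 896/891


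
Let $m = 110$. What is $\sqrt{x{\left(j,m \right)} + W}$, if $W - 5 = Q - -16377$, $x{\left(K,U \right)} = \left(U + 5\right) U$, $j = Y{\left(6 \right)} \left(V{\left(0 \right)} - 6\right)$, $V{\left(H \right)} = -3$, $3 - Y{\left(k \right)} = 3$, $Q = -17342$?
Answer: $\sqrt{11690} \approx 108.12$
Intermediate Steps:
$Y{\left(k \right)} = 0$ ($Y{\left(k \right)} = 3 - 3 = 0$)
$j = 0$ ($j = 0 \left(-3 - 6\right) = 0 \left(-9\right) = 0$)
$x{\left(K,U \right)} = U \left(5 + U\right)$ ($x{\left(K,U \right)} = \left(5 + U\right) U = U \left(5 + U\right)$)
$W = -960$ ($W = 5 - 965 = -960$)
$\sqrt{x{\left(j,m \right)} + W} = \sqrt{110 \left(5 + 110\right) - 960} = \sqrt{110 \cdot 115 - 960} = \sqrt{12650 - 960} = \sqrt{11690}$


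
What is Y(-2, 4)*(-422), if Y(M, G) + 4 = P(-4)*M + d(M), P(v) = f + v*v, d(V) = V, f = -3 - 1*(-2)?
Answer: 15192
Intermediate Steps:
f = -1 (f = -3 + 2 = -1)
P(v) = -1 + v**2 (P(v) = -1 + v*v = -1 + v**2)
Y(M, G) = -4 + 16*M (Y(M, G) = -4 + ((-1 + (-4)**2)*M + M) = -4 + ((-1 + 16)*M + M) = -4 + (15*M + M) = -4 + 16*M)
Y(-2, 4)*(-422) = (-4 + 16*(-2))*(-422) = (-4 - 32)*(-422) = -36*(-422) = 15192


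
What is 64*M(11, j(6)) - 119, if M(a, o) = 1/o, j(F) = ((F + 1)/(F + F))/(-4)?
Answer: -3905/7 ≈ -557.86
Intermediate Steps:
j(F) = -(1 + F)/(8*F) (j(F) = ((1 + F)/((2*F)))*(-¼) = ((1 + F)*(1/(2*F)))*(-¼) = ((1 + F)/(2*F))*(-¼) = -(1 + F)/(8*F))
64*M(11, j(6)) - 119 = 64/(((⅛)*(-1 - 1*6)/6)) - 119 = 64/(((⅛)*(⅙)*(-1 - 6))) - 119 = 64/(((⅛)*(⅙)*(-7))) - 119 = 64/(-7/48) - 119 = 64*(-48/7) - 119 = -3072/7 - 119 = -3905/7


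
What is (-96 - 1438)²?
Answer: 2353156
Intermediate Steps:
(-96 - 1438)² = (-1534)² = 2353156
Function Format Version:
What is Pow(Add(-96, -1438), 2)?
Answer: 2353156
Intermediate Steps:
Pow(Add(-96, -1438), 2) = Pow(-1534, 2) = 2353156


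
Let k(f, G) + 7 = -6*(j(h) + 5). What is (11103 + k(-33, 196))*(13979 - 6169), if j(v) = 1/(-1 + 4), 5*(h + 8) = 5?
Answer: 86409840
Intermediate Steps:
h = -7 (h = -8 + (1/5)*5 = -8 + 1 = -7)
j(v) = 1/3
k(f, G) = -39 (k(f, G) = -7 - 6*(1/3 + 5) = -7 - 6*16/3 = -7 - 32 = -39)
(11103 + k(-33, 196))*(13979 - 6169) = (11103 - 39)*(13979 - 6169) = 11064*7810 = 86409840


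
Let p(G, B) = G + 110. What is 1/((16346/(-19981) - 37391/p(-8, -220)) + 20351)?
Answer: 2038062/40727822899 ≈ 5.0041e-5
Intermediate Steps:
p(G, B) = 110 + G
1/((16346/(-19981) - 37391/p(-8, -220)) + 20351) = 1/((16346/(-19981) - 37391/(110 - 8)) + 20351) = 1/((16346*(-1/19981) - 37391/102) + 20351) = 1/((-16346/19981 - 37391*1/102) + 20351) = 1/((-16346/19981 - 37391/102) + 20351) = 1/(-748776863/2038062 + 20351) = 1/(40727822899/2038062) = 2038062/40727822899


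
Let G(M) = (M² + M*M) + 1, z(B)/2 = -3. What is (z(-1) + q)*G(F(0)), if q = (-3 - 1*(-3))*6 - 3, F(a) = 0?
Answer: -9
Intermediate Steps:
z(B) = -6 (z(B) = 2*(-3) = -6)
G(M) = 1 + 2*M² (G(M) = (M² + M²) + 1 = 2*M² + 1 = 1 + 2*M²)
q = -3 (q = (-3 + 3)*6 - 3 = 0*6 - 3 = 0 - 3 = -3)
(z(-1) + q)*G(F(0)) = (-6 - 3)*(1 + 2*0²) = -9*(1 + 2*0) = -9*(1 + 0) = -9*1 = -9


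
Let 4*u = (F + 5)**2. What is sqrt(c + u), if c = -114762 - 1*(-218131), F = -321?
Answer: sqrt(128333) ≈ 358.24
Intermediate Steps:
u = 24964 (u = (-321 + 5)**2/4 = (1/4)*(-316)**2 = (1/4)*99856 = 24964)
c = 103369 (c = -114762 + 218131 = 103369)
sqrt(c + u) = sqrt(103369 + 24964) = sqrt(128333)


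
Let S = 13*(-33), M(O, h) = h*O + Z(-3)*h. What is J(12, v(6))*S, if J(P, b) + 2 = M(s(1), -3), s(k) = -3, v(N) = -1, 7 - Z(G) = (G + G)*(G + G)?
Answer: -40326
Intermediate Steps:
Z(G) = 7 - 4*G**2 (Z(G) = 7 - (G + G)*(G + G) = 7 - 2*G*2*G = 7 - 4*G**2)
M(O, h) = -29*h + O*h (M(O, h) = h*O + (7 - 4*(-3)**2)*h = O*h + (7 - 4*9)*h = O*h + (7 - 36)*h = O*h - 29*h = -29*h + O*h)
J(P, b) = 94 (J(P, b) = -2 - 3*(-29 - 3) = -2 - 3*(-32) = -2 + 96 = 94)
S = -429
J(12, v(6))*S = 94*(-429) = -40326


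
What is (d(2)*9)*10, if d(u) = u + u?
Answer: 360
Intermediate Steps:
d(u) = 2*u
(d(2)*9)*10 = ((2*2)*9)*10 = (4*9)*10 = 36*10 = 360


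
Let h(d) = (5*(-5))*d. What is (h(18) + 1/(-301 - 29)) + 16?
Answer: -143221/330 ≈ -434.00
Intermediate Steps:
h(d) = -25*d
(h(18) + 1/(-301 - 29)) + 16 = (-25*18 + 1/(-301 - 29)) + 16 = (-450 + 1/(-330)) + 16 = (-450 - 1/330) + 16 = -148501/330 + 16 = -143221/330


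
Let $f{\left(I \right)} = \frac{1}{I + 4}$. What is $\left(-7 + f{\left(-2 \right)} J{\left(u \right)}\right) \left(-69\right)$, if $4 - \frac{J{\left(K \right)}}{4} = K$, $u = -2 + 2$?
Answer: $-69$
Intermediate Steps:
$u = 0$
$J{\left(K \right)} = 16 - 4 K$
$f{\left(I \right)} = \frac{1}{4 + I}$
$\left(-7 + f{\left(-2 \right)} J{\left(u \right)}\right) \left(-69\right) = \left(-7 + \frac{16 - 0}{4 - 2}\right) \left(-69\right) = \left(-7 + \frac{16 + 0}{2}\right) \left(-69\right) = \left(-7 + \frac{1}{2} \cdot 16\right) \left(-69\right) = \left(-7 + 8\right) \left(-69\right) = 1 \left(-69\right) = -69$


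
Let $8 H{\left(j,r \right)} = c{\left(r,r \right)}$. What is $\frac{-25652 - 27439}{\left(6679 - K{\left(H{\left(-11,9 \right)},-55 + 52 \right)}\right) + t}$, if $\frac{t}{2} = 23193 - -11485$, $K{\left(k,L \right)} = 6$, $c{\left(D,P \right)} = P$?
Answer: $- \frac{17697}{25343} \approx -0.6983$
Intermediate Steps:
$H{\left(j,r \right)} = \frac{r}{8}$
$t = 69356$ ($t = 2 \left(23193 - -11485\right) = 2 \left(23193 + 11485\right) = 2 \cdot 34678 = 69356$)
$\frac{-25652 - 27439}{\left(6679 - K{\left(H{\left(-11,9 \right)},-55 + 52 \right)}\right) + t} = \frac{-25652 - 27439}{\left(6679 - 6\right) + 69356} = - \frac{53091}{\left(6679 - 6\right) + 69356} = - \frac{53091}{6673 + 69356} = - \frac{53091}{76029} = \left(-53091\right) \frac{1}{76029} = - \frac{17697}{25343}$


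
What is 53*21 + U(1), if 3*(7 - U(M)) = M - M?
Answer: 1120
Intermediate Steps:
U(M) = 7 (U(M) = 7 - (M - M)/3 = 7 - ⅓*0 = 7 + 0 = 7)
53*21 + U(1) = 53*21 + 7 = 1113 + 7 = 1120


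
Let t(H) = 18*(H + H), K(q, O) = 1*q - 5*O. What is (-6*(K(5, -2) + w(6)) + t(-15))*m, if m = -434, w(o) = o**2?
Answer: 367164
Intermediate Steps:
K(q, O) = q - 5*O
t(H) = 36*H (t(H) = 18*(2*H) = 36*H)
(-6*(K(5, -2) + w(6)) + t(-15))*m = (-6*((5 - 5*(-2)) + 6**2) + 36*(-15))*(-434) = (-6*((5 + 10) + 36) - 540)*(-434) = (-6*(15 + 36) - 540)*(-434) = (-6*51 - 540)*(-434) = (-306 - 540)*(-434) = -846*(-434) = 367164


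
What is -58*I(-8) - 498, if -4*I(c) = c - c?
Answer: -498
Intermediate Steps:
I(c) = 0 (I(c) = -(c - c)/4 = -1/4*0 = 0)
-58*I(-8) - 498 = -58*0 - 498 = 0 - 498 = -498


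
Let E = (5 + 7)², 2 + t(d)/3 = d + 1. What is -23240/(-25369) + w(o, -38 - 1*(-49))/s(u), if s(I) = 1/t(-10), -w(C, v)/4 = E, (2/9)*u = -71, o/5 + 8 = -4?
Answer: 482237192/25369 ≈ 19009.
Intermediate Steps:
o = -60 (o = -40 + 5*(-4) = -40 - 20 = -60)
u = -639/2 (u = (9/2)*(-71) = -639/2 ≈ -319.50)
t(d) = -3 + 3*d (t(d) = -6 + 3*(d + 1) = -6 + 3*(1 + d) = -6 + (3 + 3*d) = -3 + 3*d)
E = 144 (E = 12² = 144)
w(C, v) = -576 (w(C, v) = -4*144 = -576)
s(I) = -1/33 (s(I) = 1/(-3 + 3*(-10)) = 1/(-3 - 30) = 1/(-33) = -1/33)
-23240/(-25369) + w(o, -38 - 1*(-49))/s(u) = -23240/(-25369) - 576/(-1/33) = -23240*(-1/25369) - 576*(-33) = 23240/25369 + 19008 = 482237192/25369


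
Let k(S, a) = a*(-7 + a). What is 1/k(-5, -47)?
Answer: 1/2538 ≈ 0.00039401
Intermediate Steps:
1/k(-5, -47) = 1/(-47*(-7 - 47)) = 1/(-47*(-54)) = 1/2538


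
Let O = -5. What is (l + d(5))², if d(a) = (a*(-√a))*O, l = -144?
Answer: 23861 - 7200*√5 ≈ 7761.3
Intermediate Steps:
d(a) = 5*a^(3/2) (d(a) = (a*(-√a))*(-5) = -a^(3/2)*(-5) = 5*a^(3/2))
(l + d(5))² = (-144 + 5*5^(3/2))² = (-144 + 5*(5*√5))² = (-144 + 25*√5)²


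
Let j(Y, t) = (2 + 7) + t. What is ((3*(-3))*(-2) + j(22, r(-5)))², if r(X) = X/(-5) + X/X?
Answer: 841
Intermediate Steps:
r(X) = 1 - X/5 (r(X) = X*(-⅕) + 1 = -X/5 + 1 = 1 - X/5)
j(Y, t) = 9 + t
((3*(-3))*(-2) + j(22, r(-5)))² = ((3*(-3))*(-2) + (9 + (1 - ⅕*(-5))))² = (-9*(-2) + (9 + (1 + 1)))² = (18 + (9 + 2))² = (18 + 11)² = 29² = 841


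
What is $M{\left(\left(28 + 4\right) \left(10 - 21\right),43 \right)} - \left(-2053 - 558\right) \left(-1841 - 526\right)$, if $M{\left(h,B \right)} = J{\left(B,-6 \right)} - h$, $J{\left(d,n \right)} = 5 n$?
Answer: $-6179915$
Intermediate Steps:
$M{\left(h,B \right)} = -30 - h$ ($M{\left(h,B \right)} = 5 \left(-6\right) - h = -30 - h$)
$M{\left(\left(28 + 4\right) \left(10 - 21\right),43 \right)} - \left(-2053 - 558\right) \left(-1841 - 526\right) = \left(-30 - \left(28 + 4\right) \left(10 - 21\right)\right) - \left(-2053 - 558\right) \left(-1841 - 526\right) = \left(-30 - 32 \left(-11\right)\right) - \left(-2611\right) \left(-2367\right) = \left(-30 - -352\right) - 6180237 = \left(-30 + 352\right) - 6180237 = 322 - 6180237 = -6179915$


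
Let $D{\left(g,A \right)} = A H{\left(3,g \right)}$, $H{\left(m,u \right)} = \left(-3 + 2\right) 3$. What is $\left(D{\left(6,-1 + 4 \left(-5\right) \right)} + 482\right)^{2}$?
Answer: $297025$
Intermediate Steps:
$H{\left(m,u \right)} = -3$ ($H{\left(m,u \right)} = \left(-1\right) 3 = -3$)
$D{\left(g,A \right)} = - 3 A$ ($D{\left(g,A \right)} = A \left(-3\right) = - 3 A$)
$\left(D{\left(6,-1 + 4 \left(-5\right) \right)} + 482\right)^{2} = \left(- 3 \left(-1 + 4 \left(-5\right)\right) + 482\right)^{2} = \left(- 3 \left(-1 - 20\right) + 482\right)^{2} = \left(\left(-3\right) \left(-21\right) + 482\right)^{2} = \left(63 + 482\right)^{2} = 545^{2} = 297025$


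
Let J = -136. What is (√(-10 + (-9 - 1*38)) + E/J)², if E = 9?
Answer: (9 - 136*I*√57)²/18496 ≈ -56.996 - 0.99924*I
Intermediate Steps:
(√(-10 + (-9 - 1*38)) + E/J)² = (√(-10 + (-9 - 1*38)) + 9/(-136))² = (√(-10 + (-9 - 38)) + 9*(-1/136))² = (√(-10 - 47) - 9/136)² = (√(-57) - 9/136)² = (I*√57 - 9/136)² = (-9/136 + I*√57)²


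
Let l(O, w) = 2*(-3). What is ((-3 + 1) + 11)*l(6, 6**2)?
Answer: -54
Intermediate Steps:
l(O, w) = -6
((-3 + 1) + 11)*l(6, 6**2) = ((-3 + 1) + 11)*(-6) = (-2 + 11)*(-6) = 9*(-6) = -54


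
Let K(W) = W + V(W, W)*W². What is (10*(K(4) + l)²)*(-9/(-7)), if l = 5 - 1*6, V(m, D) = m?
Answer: 404010/7 ≈ 57716.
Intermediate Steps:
K(W) = W + W³ (K(W) = W + W*W² = W + W³)
l = -1 (l = 5 - 6 = -1)
(10*(K(4) + l)²)*(-9/(-7)) = (10*((4 + 4³) - 1)²)*(-9/(-7)) = (10*((4 + 64) - 1)²)*(-9*(-⅐)) = (10*(68 - 1)²)*(9/7) = (10*67²)*(9/7) = (10*4489)*(9/7) = 44890*(9/7) = 404010/7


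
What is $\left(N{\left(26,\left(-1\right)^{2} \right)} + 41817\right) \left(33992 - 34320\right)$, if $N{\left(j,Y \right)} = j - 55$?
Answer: $-13706464$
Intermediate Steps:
$N{\left(j,Y \right)} = -55 + j$
$\left(N{\left(26,\left(-1\right)^{2} \right)} + 41817\right) \left(33992 - 34320\right) = \left(\left(-55 + 26\right) + 41817\right) \left(33992 - 34320\right) = \left(-29 + 41817\right) \left(33992 - 34320\right) = 41788 \left(33992 - 34320\right) = 41788 \left(-328\right) = -13706464$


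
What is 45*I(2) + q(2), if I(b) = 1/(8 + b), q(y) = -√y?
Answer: 9/2 - √2 ≈ 3.0858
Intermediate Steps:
45*I(2) + q(2) = 45/(8 + 2) - √2 = 45/10 - √2 = 45*(⅒) - √2 = 9/2 - √2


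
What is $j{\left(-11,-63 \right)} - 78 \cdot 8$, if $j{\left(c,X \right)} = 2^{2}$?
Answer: $-620$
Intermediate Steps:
$j{\left(c,X \right)} = 4$
$j{\left(-11,-63 \right)} - 78 \cdot 8 = 4 - 78 \cdot 8 = 4 - 624 = -620$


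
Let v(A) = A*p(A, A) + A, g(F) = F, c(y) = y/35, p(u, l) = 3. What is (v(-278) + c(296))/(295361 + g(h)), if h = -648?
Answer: -38624/10314955 ≈ -0.0037445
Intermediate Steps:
c(y) = y/35 (c(y) = y*(1/35) = y/35)
v(A) = 4*A (v(A) = A*3 + A = 3*A + A = 4*A)
(v(-278) + c(296))/(295361 + g(h)) = (4*(-278) + (1/35)*296)/(295361 - 648) = (-1112 + 296/35)/294713 = -38624/35*1/294713 = -38624/10314955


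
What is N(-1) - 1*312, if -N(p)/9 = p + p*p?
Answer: -312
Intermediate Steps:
N(p) = -9*p - 9*p² (N(p) = -9*(p + p*p) = -9*(p + p²) = -9*p - 9*p²)
N(-1) - 1*312 = -9*(-1)*(1 - 1) - 1*312 = -9*(-1)*0 - 312 = 0 - 312 = -312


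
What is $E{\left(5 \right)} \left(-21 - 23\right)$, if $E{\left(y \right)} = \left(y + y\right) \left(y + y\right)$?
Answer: $-4400$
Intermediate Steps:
$E{\left(y \right)} = 4 y^{2}$ ($E{\left(y \right)} = 2 y 2 y = 4 y^{2}$)
$E{\left(5 \right)} \left(-21 - 23\right) = 4 \cdot 5^{2} \left(-21 - 23\right) = 4 \cdot 25 \left(-44\right) = 100 \left(-44\right) = -4400$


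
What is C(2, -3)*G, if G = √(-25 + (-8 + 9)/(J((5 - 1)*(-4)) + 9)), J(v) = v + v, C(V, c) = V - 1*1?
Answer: 24*I*√23/23 ≈ 5.0043*I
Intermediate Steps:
C(V, c) = -1 + V (C(V, c) = V - 1 = -1 + V)
J(v) = 2*v
G = 24*I*√23/23 (G = √(-25 + (-8 + 9)/(2*((5 - 1)*(-4)) + 9)) = √(-25 + 1/(2*(4*(-4)) + 9)) = √(-25 + 1/(2*(-16) + 9)) = √(-25 + 1/(-32 + 9)) = √(-25 + 1/(-23)) = √(-25 + 1*(-1/23)) = √(-25 - 1/23) = √(-576/23) = 24*I*√23/23 ≈ 5.0043*I)
C(2, -3)*G = (-1 + 2)*(24*I*√23/23) = 1*(24*I*√23/23) = 24*I*√23/23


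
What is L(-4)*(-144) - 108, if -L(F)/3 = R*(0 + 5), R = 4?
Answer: 8532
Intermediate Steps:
L(F) = -60 (L(F) = -12*(0 + 5) = -12*5 = -3*20 = -60)
L(-4)*(-144) - 108 = -60*(-144) - 108 = 8640 - 108 = 8532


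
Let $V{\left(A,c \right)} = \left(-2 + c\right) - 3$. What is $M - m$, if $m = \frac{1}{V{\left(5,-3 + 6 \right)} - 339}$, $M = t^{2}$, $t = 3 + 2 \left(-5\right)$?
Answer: $\frac{16710}{341} \approx 49.003$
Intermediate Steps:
$t = -7$ ($t = 3 - 10 = -7$)
$V{\left(A,c \right)} = -5 + c$
$M = 49$ ($M = \left(-7\right)^{2} = 49$)
$m = - \frac{1}{341}$ ($m = \frac{1}{\left(-5 + \left(-3 + 6\right)\right) - 339} = \frac{1}{\left(-5 + 3\right) - 339} = \frac{1}{-2 - 339} = \frac{1}{-341} = - \frac{1}{341} \approx -0.0029326$)
$M - m = 49 - - \frac{1}{341} = 49 + \frac{1}{341} = \frac{16710}{341}$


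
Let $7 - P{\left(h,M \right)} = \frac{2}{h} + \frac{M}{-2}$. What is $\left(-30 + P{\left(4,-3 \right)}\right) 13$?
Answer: $-325$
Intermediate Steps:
$P{\left(h,M \right)} = 7 + \frac{M}{2} - \frac{2}{h}$ ($P{\left(h,M \right)} = 7 - \left(\frac{2}{h} + \frac{M}{-2}\right) = 7 - \left(\frac{2}{h} + M \left(- \frac{1}{2}\right)\right) = 7 - \left(\frac{2}{h} - \frac{M}{2}\right) = 7 + \left(\frac{M}{2} - \frac{2}{h}\right) = 7 + \frac{M}{2} - \frac{2}{h}$)
$\left(-30 + P{\left(4,-3 \right)}\right) 13 = \left(-30 + \left(7 + \frac{1}{2} \left(-3\right) - \frac{2}{4}\right)\right) 13 = \left(-30 - -5\right) 13 = \left(-30 + 5\right) 13 = \left(-25\right) 13 = -325$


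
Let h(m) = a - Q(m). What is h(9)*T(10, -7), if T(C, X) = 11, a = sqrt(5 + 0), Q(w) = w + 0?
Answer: -99 + 11*sqrt(5) ≈ -74.403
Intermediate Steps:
Q(w) = w
a = sqrt(5) ≈ 2.2361
h(m) = sqrt(5) - m
h(9)*T(10, -7) = (sqrt(5) - 1*9)*11 = (sqrt(5) - 9)*11 = (-9 + sqrt(5))*11 = -99 + 11*sqrt(5)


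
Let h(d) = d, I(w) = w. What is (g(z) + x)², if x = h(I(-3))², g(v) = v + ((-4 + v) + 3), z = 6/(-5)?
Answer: 784/25 ≈ 31.360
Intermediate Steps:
z = -6/5 (z = 6*(-⅕) = -6/5 ≈ -1.2000)
g(v) = -1 + 2*v (g(v) = v + (-1 + v) = -1 + 2*v)
x = 9 (x = (-3)² = 9)
(g(z) + x)² = ((-1 + 2*(-6/5)) + 9)² = ((-1 - 12/5) + 9)² = (-17/5 + 9)² = (28/5)² = 784/25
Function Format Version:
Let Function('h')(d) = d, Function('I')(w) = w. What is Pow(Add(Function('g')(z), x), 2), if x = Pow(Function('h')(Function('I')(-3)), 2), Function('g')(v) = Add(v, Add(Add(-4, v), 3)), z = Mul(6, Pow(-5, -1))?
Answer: Rational(784, 25) ≈ 31.360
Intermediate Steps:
z = Rational(-6, 5) (z = Mul(6, Rational(-1, 5)) = Rational(-6, 5) ≈ -1.2000)
Function('g')(v) = Add(-1, Mul(2, v)) (Function('g')(v) = Add(v, Add(-1, v)) = Add(-1, Mul(2, v)))
x = 9 (x = Pow(-3, 2) = 9)
Pow(Add(Function('g')(z), x), 2) = Pow(Add(Add(-1, Mul(2, Rational(-6, 5))), 9), 2) = Pow(Add(Add(-1, Rational(-12, 5)), 9), 2) = Pow(Add(Rational(-17, 5), 9), 2) = Pow(Rational(28, 5), 2) = Rational(784, 25)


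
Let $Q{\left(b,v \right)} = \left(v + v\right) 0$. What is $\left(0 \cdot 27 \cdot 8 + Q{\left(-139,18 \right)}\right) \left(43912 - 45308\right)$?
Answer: $0$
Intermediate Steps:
$Q{\left(b,v \right)} = 0$ ($Q{\left(b,v \right)} = 2 v 0 = 0$)
$\left(0 \cdot 27 \cdot 8 + Q{\left(-139,18 \right)}\right) \left(43912 - 45308\right) = \left(0 \cdot 27 \cdot 8 + 0\right) \left(43912 - 45308\right) = \left(0 \cdot 8 + 0\right) \left(-1396\right) = \left(0 + 0\right) \left(-1396\right) = 0 \left(-1396\right) = 0$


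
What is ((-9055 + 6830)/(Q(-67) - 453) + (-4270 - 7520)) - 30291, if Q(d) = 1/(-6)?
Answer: -114404889/2719 ≈ -42076.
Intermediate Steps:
Q(d) = -1/6
((-9055 + 6830)/(Q(-67) - 453) + (-4270 - 7520)) - 30291 = ((-9055 + 6830)/(-1/6 - 453) + (-4270 - 7520)) - 30291 = (-2225/(-2719/6) - 11790) - 30291 = (-2225*(-6/2719) - 11790) - 30291 = (13350/2719 - 11790) - 30291 = -32043660/2719 - 30291 = -114404889/2719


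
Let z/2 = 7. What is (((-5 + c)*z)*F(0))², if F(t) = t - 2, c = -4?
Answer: 63504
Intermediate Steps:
z = 14 (z = 2*7 = 14)
F(t) = -2 + t
(((-5 + c)*z)*F(0))² = (((-5 - 4)*14)*(-2 + 0))² = (-9*14*(-2))² = (-126*(-2))² = 252² = 63504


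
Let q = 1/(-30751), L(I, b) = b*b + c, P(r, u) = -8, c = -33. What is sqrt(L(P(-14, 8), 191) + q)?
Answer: sqrt(34466103557697)/30751 ≈ 190.91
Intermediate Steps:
L(I, b) = -33 + b**2 (L(I, b) = b*b - 33 = b**2 - 33 = -33 + b**2)
q = -1/30751 ≈ -3.2519e-5
sqrt(L(P(-14, 8), 191) + q) = sqrt((-33 + 191**2) - 1/30751) = sqrt((-33 + 36481) - 1/30751) = sqrt(36448 - 1/30751) = sqrt(1120812447/30751) = sqrt(34466103557697)/30751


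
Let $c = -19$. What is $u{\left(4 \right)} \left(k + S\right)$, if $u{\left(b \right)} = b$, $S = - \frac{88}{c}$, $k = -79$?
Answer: $- \frac{5652}{19} \approx -297.47$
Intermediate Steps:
$S = \frac{88}{19}$ ($S = - \frac{88}{-19} = \left(-88\right) \left(- \frac{1}{19}\right) = \frac{88}{19} \approx 4.6316$)
$u{\left(4 \right)} \left(k + S\right) = 4 \left(-79 + \frac{88}{19}\right) = 4 \left(- \frac{1413}{19}\right) = - \frac{5652}{19}$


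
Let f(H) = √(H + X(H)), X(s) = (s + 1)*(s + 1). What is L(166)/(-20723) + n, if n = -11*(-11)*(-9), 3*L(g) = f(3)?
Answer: -1089 - √19/62169 ≈ -1089.0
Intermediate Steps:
X(s) = (1 + s)² (X(s) = (1 + s)*(1 + s) = (1 + s)²)
f(H) = √(H + (1 + H)²)
L(g) = √19/3 (L(g) = √(3 + (1 + 3)²)/3 = √(3 + 4²)/3 = √(3 + 16)/3 = √19/3)
n = -1089 (n = 121*(-9) = -1089)
L(166)/(-20723) + n = (√19/3)/(-20723) - 1089 = (√19/3)*(-1/20723) - 1089 = -√19/62169 - 1089 = -1089 - √19/62169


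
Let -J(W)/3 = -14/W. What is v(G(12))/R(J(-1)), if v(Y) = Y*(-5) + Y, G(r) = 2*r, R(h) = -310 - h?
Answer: 24/67 ≈ 0.35821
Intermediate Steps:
J(W) = 42/W (J(W) = -(-42)/W = 42/W)
v(Y) = -4*Y (v(Y) = -5*Y + Y = -4*Y)
v(G(12))/R(J(-1)) = (-8*12)/(-310 - 42/(-1)) = (-4*24)/(-310 - 42*(-1)) = -96/(-310 - 1*(-42)) = -96/(-310 + 42) = -96/(-268) = -96*(-1/268) = 24/67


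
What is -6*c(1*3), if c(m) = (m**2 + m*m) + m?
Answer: -126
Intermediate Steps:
c(m) = m + 2*m**2 (c(m) = (m**2 + m**2) + m = 2*m**2 + m = m + 2*m**2)
-6*c(1*3) = -6*1*3*(1 + 2*(1*3)) = -18*(1 + 2*3) = -18*(1 + 6) = -18*7 = -6*21 = -126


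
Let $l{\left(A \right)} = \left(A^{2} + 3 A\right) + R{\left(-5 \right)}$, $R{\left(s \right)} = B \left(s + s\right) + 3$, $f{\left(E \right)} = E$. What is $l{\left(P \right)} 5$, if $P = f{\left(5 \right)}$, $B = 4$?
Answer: $15$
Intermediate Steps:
$P = 5$
$R{\left(s \right)} = 3 + 8 s$ ($R{\left(s \right)} = 4 \left(s + s\right) + 3 = 4 \cdot 2 s + 3 = 8 s + 3 = 3 + 8 s$)
$l{\left(A \right)} = -37 + A^{2} + 3 A$ ($l{\left(A \right)} = \left(A^{2} + 3 A\right) + \left(3 + 8 \left(-5\right)\right) = \left(A^{2} + 3 A\right) + \left(3 - 40\right) = \left(A^{2} + 3 A\right) - 37 = -37 + A^{2} + 3 A$)
$l{\left(P \right)} 5 = \left(-37 + 5^{2} + 3 \cdot 5\right) 5 = \left(-37 + 25 + 15\right) 5 = 3 \cdot 5 = 15$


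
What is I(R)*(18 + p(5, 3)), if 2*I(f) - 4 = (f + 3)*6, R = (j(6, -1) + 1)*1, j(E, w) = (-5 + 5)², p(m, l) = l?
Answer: 294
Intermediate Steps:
j(E, w) = 0 (j(E, w) = 0² = 0)
R = 1 (R = (0 + 1)*1 = 1*1 = 1)
I(f) = 11 + 3*f (I(f) = 2 + ((f + 3)*6)/2 = 2 + ((3 + f)*6)/2 = 2 + (18 + 6*f)/2 = 2 + (9 + 3*f) = 11 + 3*f)
I(R)*(18 + p(5, 3)) = (11 + 3*1)*(18 + 3) = (11 + 3)*21 = 14*21 = 294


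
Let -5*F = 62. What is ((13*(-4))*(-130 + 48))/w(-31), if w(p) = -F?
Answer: 10660/31 ≈ 343.87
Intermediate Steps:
F = -62/5 (F = -⅕*62 = -62/5 ≈ -12.400)
w(p) = 62/5 (w(p) = -1*(-62/5) = 62/5)
((13*(-4))*(-130 + 48))/w(-31) = ((13*(-4))*(-130 + 48))/(62/5) = -52*(-82)*(5/62) = 4264*(5/62) = 10660/31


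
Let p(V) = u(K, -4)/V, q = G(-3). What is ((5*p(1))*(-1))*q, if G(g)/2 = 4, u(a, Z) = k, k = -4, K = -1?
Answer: 160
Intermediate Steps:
u(a, Z) = -4
G(g) = 8 (G(g) = 2*4 = 8)
q = 8
p(V) = -4/V
((5*p(1))*(-1))*q = ((5*(-4/1))*(-1))*8 = ((5*(-4*1))*(-1))*8 = ((5*(-4))*(-1))*8 = -20*(-1)*8 = 20*8 = 160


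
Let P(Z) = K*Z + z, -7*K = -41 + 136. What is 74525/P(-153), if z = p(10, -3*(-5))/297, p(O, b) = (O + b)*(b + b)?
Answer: 10329165/288143 ≈ 35.847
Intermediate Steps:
K = -95/7 (K = -(-41 + 136)/7 = -1/7*95 = -95/7 ≈ -13.571)
p(O, b) = 2*b*(O + b) (p(O, b) = (O + b)*(2*b) = 2*b*(O + b))
z = 250/99 (z = (2*(-3*(-5))*(10 - 3*(-5)))/297 = (2*15*(10 + 15))*(1/297) = (2*15*25)*(1/297) = 750*(1/297) = 250/99 ≈ 2.5253)
P(Z) = 250/99 - 95*Z/7 (P(Z) = -95*Z/7 + 250/99 = 250/99 - 95*Z/7)
74525/P(-153) = 74525/(250/99 - 95/7*(-153)) = 74525/(250/99 + 14535/7) = 74525/(1440715/693) = 74525*(693/1440715) = 10329165/288143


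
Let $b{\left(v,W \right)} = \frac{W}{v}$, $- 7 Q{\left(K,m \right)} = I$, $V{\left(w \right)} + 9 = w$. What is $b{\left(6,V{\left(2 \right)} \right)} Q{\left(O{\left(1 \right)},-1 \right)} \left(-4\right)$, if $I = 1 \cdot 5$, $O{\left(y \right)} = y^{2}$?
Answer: $- \frac{10}{3} \approx -3.3333$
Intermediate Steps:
$V{\left(w \right)} = -9 + w$
$I = 5$
$Q{\left(K,m \right)} = - \frac{5}{7}$ ($Q{\left(K,m \right)} = \left(- \frac{1}{7}\right) 5 = - \frac{5}{7}$)
$b{\left(6,V{\left(2 \right)} \right)} Q{\left(O{\left(1 \right)},-1 \right)} \left(-4\right) = \frac{-9 + 2}{6} \left(\left(- \frac{5}{7}\right) \left(-4\right)\right) = \left(-7\right) \frac{1}{6} \cdot \frac{20}{7} = \left(- \frac{7}{6}\right) \frac{20}{7} = - \frac{10}{3}$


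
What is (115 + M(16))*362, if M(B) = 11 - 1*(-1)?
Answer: 45974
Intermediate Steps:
M(B) = 12 (M(B) = 11 + 1 = 12)
(115 + M(16))*362 = (115 + 12)*362 = 127*362 = 45974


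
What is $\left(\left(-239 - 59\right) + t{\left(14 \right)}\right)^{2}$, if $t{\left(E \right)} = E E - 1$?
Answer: $10609$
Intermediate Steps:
$t{\left(E \right)} = -1 + E^{2}$ ($t{\left(E \right)} = E^{2} - 1 = -1 + E^{2}$)
$\left(\left(-239 - 59\right) + t{\left(14 \right)}\right)^{2} = \left(\left(-239 - 59\right) - \left(1 - 14^{2}\right)\right)^{2} = \left(-298 + \left(-1 + 196\right)\right)^{2} = \left(-298 + 195\right)^{2} = \left(-103\right)^{2} = 10609$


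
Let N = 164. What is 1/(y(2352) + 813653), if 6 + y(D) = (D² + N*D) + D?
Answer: 1/6733631 ≈ 1.4851e-7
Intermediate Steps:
y(D) = -6 + D² + 165*D (y(D) = -6 + ((D² + 164*D) + D) = -6 + (D² + 165*D) = -6 + D² + 165*D)
1/(y(2352) + 813653) = 1/((-6 + 2352² + 165*2352) + 813653) = 1/((-6 + 5531904 + 388080) + 813653) = 1/(5919978 + 813653) = 1/6733631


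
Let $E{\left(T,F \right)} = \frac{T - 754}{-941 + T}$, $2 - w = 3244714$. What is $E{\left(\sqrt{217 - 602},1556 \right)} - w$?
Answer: $\frac{2874380750491}{885866} - \frac{187 i \sqrt{385}}{885866} \approx 3.2447 \cdot 10^{6} - 0.0041419 i$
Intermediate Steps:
$w = -3244712$ ($w = 2 - 3244714 = -3244712$)
$E{\left(T,F \right)} = \frac{-754 + T}{-941 + T}$
$E{\left(\sqrt{217 - 602},1556 \right)} - w = \frac{-754 + \sqrt{217 - 602}}{-941 + \sqrt{217 - 602}} - -3244712 = \frac{-754 + \sqrt{-385}}{-941 + \sqrt{-385}} + 3244712 = \frac{-754 + i \sqrt{385}}{-941 + i \sqrt{385}} + 3244712 = 3244712 + \frac{-754 + i \sqrt{385}}{-941 + i \sqrt{385}}$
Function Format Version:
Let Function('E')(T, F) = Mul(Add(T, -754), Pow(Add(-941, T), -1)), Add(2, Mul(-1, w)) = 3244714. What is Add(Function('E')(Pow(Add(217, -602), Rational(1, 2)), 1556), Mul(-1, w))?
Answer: Add(Rational(2874380750491, 885866), Mul(Rational(-187, 885866), I, Pow(385, Rational(1, 2)))) ≈ Add(3.2447e+6, Mul(-0.0041419, I))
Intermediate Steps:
w = -3244712 (w = Add(2, Mul(-1, 3244714)) = Add(2, -3244714) = -3244712)
Function('E')(T, F) = Mul(Pow(Add(-941, T), -1), Add(-754, T)) (Function('E')(T, F) = Mul(Add(-754, T), Pow(Add(-941, T), -1)) = Mul(Pow(Add(-941, T), -1), Add(-754, T)))
Add(Function('E')(Pow(Add(217, -602), Rational(1, 2)), 1556), Mul(-1, w)) = Add(Mul(Pow(Add(-941, Pow(Add(217, -602), Rational(1, 2))), -1), Add(-754, Pow(Add(217, -602), Rational(1, 2)))), Mul(-1, -3244712)) = Add(Mul(Pow(Add(-941, Pow(-385, Rational(1, 2))), -1), Add(-754, Pow(-385, Rational(1, 2)))), 3244712) = Add(Mul(Pow(Add(-941, Mul(I, Pow(385, Rational(1, 2)))), -1), Add(-754, Mul(I, Pow(385, Rational(1, 2))))), 3244712) = Add(3244712, Mul(Pow(Add(-941, Mul(I, Pow(385, Rational(1, 2)))), -1), Add(-754, Mul(I, Pow(385, Rational(1, 2))))))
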